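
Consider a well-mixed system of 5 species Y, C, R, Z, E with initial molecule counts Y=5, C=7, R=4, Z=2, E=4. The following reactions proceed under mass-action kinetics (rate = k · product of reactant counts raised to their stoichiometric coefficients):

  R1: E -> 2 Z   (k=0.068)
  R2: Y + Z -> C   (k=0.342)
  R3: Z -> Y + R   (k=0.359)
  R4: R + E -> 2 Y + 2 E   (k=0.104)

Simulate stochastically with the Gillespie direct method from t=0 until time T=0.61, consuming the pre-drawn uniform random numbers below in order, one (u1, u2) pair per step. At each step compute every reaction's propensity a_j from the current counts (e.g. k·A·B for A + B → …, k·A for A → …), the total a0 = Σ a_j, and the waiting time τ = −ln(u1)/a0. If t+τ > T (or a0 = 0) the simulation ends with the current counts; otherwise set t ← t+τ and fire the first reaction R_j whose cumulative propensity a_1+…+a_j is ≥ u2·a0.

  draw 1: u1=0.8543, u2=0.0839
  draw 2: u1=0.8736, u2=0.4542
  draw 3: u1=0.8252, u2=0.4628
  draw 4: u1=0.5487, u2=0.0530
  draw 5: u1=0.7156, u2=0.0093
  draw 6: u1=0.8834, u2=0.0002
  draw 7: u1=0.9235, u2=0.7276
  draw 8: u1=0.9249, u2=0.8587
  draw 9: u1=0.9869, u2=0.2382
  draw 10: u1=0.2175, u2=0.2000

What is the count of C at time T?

t=0.000: Y=5 C=7 R=4 Z=2 E=4
Draw 1: a1=0.272, a2=3.420, a3=0.718, a4=1.664, a0=6.074; τ=−ln(0.8543)/6.074=0.026 → t=0.026; u2·a0=0.0839·6.074=0.510; a1=0.272 < 0.510 ≤ a1+a2=3.692 → R2 fires; Y=4 C=8 R=4 Z=1 E=4
Draw 2: a1=0.272, a2=1.368, a3=0.359, a4=1.664, a0=3.663; τ=−ln(0.8736)/3.663=0.037 → t=0.063; u2·a0=0.4542·3.663=1.664; a1+a2=1.640 < 1.664 ≤ a1+…+a3=1.999 → R3 fires; Y=5 C=8 R=5 Z=0 E=4
Draw 3: a1=0.272, a2=0.000, a3=0.000, a4=2.080, a0=2.352; τ=−ln(0.8252)/2.352=0.082 → t=0.145; u2·a0=0.4628·2.352=1.089; a1+…+a3=0.272 < 1.089 ≤ a1+…+a4=2.352 → R4 fires; Y=7 C=8 R=4 Z=0 E=5
Draw 4: a1=0.340, a2=0.000, a3=0.000, a4=2.080, a0=2.420; τ=−ln(0.5487)/2.420=0.248 → t=0.393; u2·a0=0.0530·2.420=0.128 ≤ a1=0.340 → R1 fires; Y=7 C=8 R=4 Z=2 E=4
Draw 5: a1=0.272, a2=4.788, a3=0.718, a4=1.664, a0=7.442; τ=−ln(0.7156)/7.442=0.045 → t=0.437; u2·a0=0.0093·7.442=0.069 ≤ a1=0.272 → R1 fires; Y=7 C=8 R=4 Z=4 E=3
Draw 6: a1=0.204, a2=9.576, a3=1.436, a4=1.248, a0=12.464; τ=−ln(0.8834)/12.464=0.010 → t=0.447; u2·a0=0.0002·12.464=0.002 ≤ a1=0.204 → R1 fires; Y=7 C=8 R=4 Z=6 E=2
Draw 7: a1=0.136, a2=14.364, a3=2.154, a4=0.832, a0=17.486; τ=−ln(0.9235)/17.486=0.005 → t=0.452; u2·a0=0.7276·17.486=12.723; a1=0.136 < 12.723 ≤ a1+a2=14.500 → R2 fires; Y=6 C=9 R=4 Z=5 E=2
Draw 8: a1=0.136, a2=10.260, a3=1.795, a4=0.832, a0=13.023; τ=−ln(0.9249)/13.023=0.006 → t=0.458; u2·a0=0.8587·13.023=11.183; a1+a2=10.396 < 11.183 ≤ a1+…+a3=12.191 → R3 fires; Y=7 C=9 R=5 Z=4 E=2
Draw 9: a1=0.136, a2=9.576, a3=1.436, a4=1.040, a0=12.188; τ=−ln(0.9869)/12.188=0.001 → t=0.459; u2·a0=0.2382·12.188=2.903; a1=0.136 < 2.903 ≤ a1+a2=9.712 → R2 fires; Y=6 C=10 R=5 Z=3 E=2
Draw 10: a1=0.136, a2=6.156, a3=1.077, a4=1.040, a0=8.409; τ=−ln(0.2175)/8.409=0.181 → t=0.640 > T=0.61: stop.
Read off C at T=0.61: 10

C at T = 10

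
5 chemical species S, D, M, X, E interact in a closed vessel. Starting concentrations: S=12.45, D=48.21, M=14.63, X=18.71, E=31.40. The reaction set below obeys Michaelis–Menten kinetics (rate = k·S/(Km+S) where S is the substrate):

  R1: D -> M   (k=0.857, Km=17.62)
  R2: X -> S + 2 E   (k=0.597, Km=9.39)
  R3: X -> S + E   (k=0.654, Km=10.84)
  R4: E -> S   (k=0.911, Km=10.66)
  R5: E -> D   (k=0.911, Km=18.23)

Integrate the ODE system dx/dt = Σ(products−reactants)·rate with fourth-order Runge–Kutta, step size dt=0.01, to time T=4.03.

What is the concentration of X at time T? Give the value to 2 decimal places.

X at T = 15.55

RK4 with dt=0.01: 403 steps to T=4.03. Trajectory (selected grid times):
t=0.00: S=12.45 D=48.21 M=14.63 X=18.71 E=31.40
t=0.45: S=13.12 D=48.19 M=14.91 X=18.35 E=31.38
t=0.90: S=13.79 D=48.16 M=15.19 X=17.98 E=31.35
t=1.34: S=14.44 D=48.14 M=15.47 X=17.63 E=31.32
t=1.79: S=15.10 D=48.12 M=15.75 X=17.28 E=31.29
t=2.24: S=15.76 D=48.09 M=16.04 X=16.92 E=31.25
t=2.69: S=16.42 D=48.07 M=16.32 X=16.57 E=31.21
t=3.13: S=17.05 D=48.05 M=16.59 X=16.23 E=31.16
t=3.58: S=17.70 D=48.02 M=16.88 X=15.89 E=31.11
t=4.03: S=18.35 D=48.00 M=17.16 X=15.55 E=31.06
Read off X at T=4.03: 15.55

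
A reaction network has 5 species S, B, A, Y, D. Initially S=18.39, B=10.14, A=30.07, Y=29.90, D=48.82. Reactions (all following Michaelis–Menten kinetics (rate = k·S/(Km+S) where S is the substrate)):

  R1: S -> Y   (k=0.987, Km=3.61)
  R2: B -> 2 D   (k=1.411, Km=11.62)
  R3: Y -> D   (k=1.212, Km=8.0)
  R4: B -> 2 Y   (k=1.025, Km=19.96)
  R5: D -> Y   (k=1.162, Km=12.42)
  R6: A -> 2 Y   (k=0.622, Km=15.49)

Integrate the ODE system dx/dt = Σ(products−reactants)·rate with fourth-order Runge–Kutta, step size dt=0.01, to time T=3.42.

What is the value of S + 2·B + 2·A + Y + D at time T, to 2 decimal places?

Check how each reaction changes W = S + 2·B + 2·A + Y + D (weight of products minus weight of reactants):
R1: S -> Y: (1·1) − (1·1) = 1 − 1 = 0
R2: B -> 2 D: (1·2) − (2·1) = 2 − 2 = 0
R3: Y -> D: (1·1) − (1·1) = 1 − 1 = 0
R4: B -> 2 Y: (1·2) − (2·1) = 2 − 2 = 0
R5: D -> Y: (1·1) − (1·1) = 1 − 1 = 0
R6: A -> 2 Y: (1·2) − (2·1) = 2 − 2 = 0
Every reaction leaves W unchanged, so W is conserved and no simulation is needed: W(T) = W(0) = 18.39 + 2·10.14 + 2·30.07 + 29.90 + 48.82 = 177.53

Value at T = 177.53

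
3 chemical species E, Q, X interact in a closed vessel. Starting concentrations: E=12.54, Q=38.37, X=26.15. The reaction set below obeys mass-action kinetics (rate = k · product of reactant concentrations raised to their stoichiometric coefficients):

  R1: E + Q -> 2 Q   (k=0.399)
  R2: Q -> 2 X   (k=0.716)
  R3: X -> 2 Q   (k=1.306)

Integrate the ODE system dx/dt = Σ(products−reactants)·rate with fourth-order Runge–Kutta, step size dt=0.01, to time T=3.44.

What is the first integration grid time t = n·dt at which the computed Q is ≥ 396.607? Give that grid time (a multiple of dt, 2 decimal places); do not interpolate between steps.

Threshold first reached at t = 2.27

RK4 with dt=0.01: 344 steps to T=3.44. Trajectory (selected grid times):
t=0.00: E=12.54 Q=38.37 X=26.15
t=0.38: E=0.00 Q=68.12 X=40.83
t=0.76: E=0.00 Q=95.71 X=60.07
t=1.15: E=0.00 Q=137.78 X=87.38
t=1.53: E=0.00 Q=197.14 X=125.31
t=1.91: E=0.00 Q=282.29 X=179.53
t=2.26: E=0.00 Q=392.99 X=249.95
t=2.27: E=0.00 Q=396.72 X=252.33
t=2.29: E=0.00 Q=404.29 X=257.14
t=2.68: E=0.00 Q=584.54 X=371.80
t=3.06: E=0.00 Q=837.21 X=532.51
t=3.44: E=0.00 Q=1199.08 X=762.68
Q(2.26)=392.990 < 396.607 but Q(2.27)=396.722 ≥ 396.607, so the first grid time is t=2.27.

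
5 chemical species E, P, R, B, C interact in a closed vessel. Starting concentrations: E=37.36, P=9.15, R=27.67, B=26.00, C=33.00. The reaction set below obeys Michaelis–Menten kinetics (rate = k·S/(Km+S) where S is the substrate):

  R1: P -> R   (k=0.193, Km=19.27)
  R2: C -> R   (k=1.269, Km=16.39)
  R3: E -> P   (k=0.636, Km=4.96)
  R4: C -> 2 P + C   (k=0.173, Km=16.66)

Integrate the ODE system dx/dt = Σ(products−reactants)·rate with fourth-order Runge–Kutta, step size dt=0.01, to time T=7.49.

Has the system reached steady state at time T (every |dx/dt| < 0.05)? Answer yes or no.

RK4 with dt=0.01: 749 steps to T=7.49. Trajectory (selected grid times):
t=0.00: E=37.36 P=9.15 R=27.67 B=26.00 C=33.00
t=0.83: E=36.89 P=9.75 R=28.42 B=26.00 C=32.30
t=1.66: E=36.43 P=10.35 R=29.18 B=26.00 C=31.60
t=2.50: E=35.96 P=10.95 R=29.93 B=26.00 C=30.90
t=3.33: E=35.50 P=11.54 R=30.68 B=26.00 C=30.22
t=4.16: E=35.03 P=12.13 R=31.42 B=26.00 C=29.54
t=4.99: E=34.57 P=12.71 R=32.16 B=26.00 C=28.86
t=5.83: E=34.10 P=13.30 R=32.90 B=26.00 C=28.19
t=6.66: E=33.64 P=13.87 R=33.63 B=26.00 C=27.52
t=7.49: E=33.18 P=14.44 R=34.35 B=26.00 C=26.87
Rates at T: R1=0.0827, R2=0.7882, R3=0.5533, R4=0.1068
dx/dt at T (Σ net stoichiometry × rate): E=-0.5533, P=+0.6842, R=+0.8708, B=+0.0000, C=-0.7882
Largest |dx/dt| is |+0.8708| (R) ≥ 0.05 → not steady.

Steady state at T: no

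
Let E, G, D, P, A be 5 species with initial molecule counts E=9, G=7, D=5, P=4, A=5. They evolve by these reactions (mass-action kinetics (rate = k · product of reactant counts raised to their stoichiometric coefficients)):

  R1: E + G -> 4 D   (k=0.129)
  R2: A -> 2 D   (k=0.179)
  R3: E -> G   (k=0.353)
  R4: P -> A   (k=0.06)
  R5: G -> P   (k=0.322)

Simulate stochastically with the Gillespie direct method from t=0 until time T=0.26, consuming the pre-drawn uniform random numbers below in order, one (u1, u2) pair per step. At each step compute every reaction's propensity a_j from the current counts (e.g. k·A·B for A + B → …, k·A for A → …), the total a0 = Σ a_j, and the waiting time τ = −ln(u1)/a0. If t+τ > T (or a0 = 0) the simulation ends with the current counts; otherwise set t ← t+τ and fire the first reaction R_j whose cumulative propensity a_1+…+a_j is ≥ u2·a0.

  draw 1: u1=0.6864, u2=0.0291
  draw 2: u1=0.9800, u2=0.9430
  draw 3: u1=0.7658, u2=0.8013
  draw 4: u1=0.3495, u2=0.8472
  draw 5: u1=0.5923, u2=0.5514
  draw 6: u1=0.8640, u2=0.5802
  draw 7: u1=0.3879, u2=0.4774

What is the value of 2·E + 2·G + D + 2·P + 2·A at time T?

Check how each reaction changes W = 2·E + 2·G + D + 2·P + 2·A (weight of products minus weight of reactants):
R1: E + G -> 4 D: (1·4) − (2·1 + 2·1) = 4 − 4 = 0
R2: A -> 2 D: (1·2) − (2·1) = 2 − 2 = 0
R3: E -> G: (2·1) − (2·1) = 2 − 2 = 0
R4: P -> A: (2·1) − (2·1) = 2 − 2 = 0
R5: G -> P: (2·1) − (2·1) = 2 − 2 = 0
Every reaction leaves W unchanged, so W is conserved and no simulation is needed: W(T) = W(0) = 2·9 + 2·7 + 5 + 2·4 + 2·5 = 55

Value at T = 55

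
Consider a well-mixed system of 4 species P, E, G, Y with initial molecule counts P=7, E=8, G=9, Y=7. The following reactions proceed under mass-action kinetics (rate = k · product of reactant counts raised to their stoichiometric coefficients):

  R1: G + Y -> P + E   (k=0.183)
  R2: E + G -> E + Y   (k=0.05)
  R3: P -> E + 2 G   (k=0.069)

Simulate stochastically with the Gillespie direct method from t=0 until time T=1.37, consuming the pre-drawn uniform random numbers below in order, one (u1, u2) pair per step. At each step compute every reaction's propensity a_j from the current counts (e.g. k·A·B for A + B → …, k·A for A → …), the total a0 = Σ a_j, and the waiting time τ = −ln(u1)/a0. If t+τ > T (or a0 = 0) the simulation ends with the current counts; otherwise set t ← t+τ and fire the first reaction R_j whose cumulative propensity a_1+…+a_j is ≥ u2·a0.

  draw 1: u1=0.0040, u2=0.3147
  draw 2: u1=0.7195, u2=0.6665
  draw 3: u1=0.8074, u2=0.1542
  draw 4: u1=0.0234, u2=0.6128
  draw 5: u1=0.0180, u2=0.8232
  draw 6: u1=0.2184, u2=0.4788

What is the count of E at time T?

E at T = 11

t=0.000: P=7 E=8 G=9 Y=7
Draw 1: a1=11.529, a2=3.600, a3=0.483, a0=15.612; τ=−ln(0.0040)/15.612=0.354 → t=0.354; u2·a0=0.3147·15.612=4.913 ≤ a1=11.529 → R1 fires; P=8 E=9 G=8 Y=6
Draw 2: a1=8.784, a2=3.600, a3=0.552, a0=12.936; τ=−ln(0.7195)/12.936=0.025 → t=0.379; u2·a0=0.6665·12.936=8.622 ≤ a1=8.784 → R1 fires; P=9 E=10 G=7 Y=5
Draw 3: a1=6.405, a2=3.500, a3=0.621, a0=10.526; τ=−ln(0.8074)/10.526=0.020 → t=0.399; u2·a0=0.1542·10.526=1.623 ≤ a1=6.405 → R1 fires; P=10 E=11 G=6 Y=4
Draw 4: a1=4.392, a2=3.300, a3=0.690, a0=8.382; τ=−ln(0.0234)/8.382=0.448 → t=0.847; u2·a0=0.6128·8.382=5.136; a1=4.392 < 5.136 ≤ a1+a2=7.692 → R2 fires; P=10 E=11 G=5 Y=5
Draw 5: a1=4.575, a2=2.750, a3=0.690, a0=8.015; τ=−ln(0.0180)/8.015=0.501 → t=1.349; u2·a0=0.8232·8.015=6.598; a1=4.575 < 6.598 ≤ a1+a2=7.325 → R2 fires; P=10 E=11 G=4 Y=6
Draw 6: a1=4.392, a2=2.200, a3=0.690, a0=7.282; τ=−ln(0.2184)/7.282=0.209 → t=1.558 > T=1.37: stop.
Read off E at T=1.37: 11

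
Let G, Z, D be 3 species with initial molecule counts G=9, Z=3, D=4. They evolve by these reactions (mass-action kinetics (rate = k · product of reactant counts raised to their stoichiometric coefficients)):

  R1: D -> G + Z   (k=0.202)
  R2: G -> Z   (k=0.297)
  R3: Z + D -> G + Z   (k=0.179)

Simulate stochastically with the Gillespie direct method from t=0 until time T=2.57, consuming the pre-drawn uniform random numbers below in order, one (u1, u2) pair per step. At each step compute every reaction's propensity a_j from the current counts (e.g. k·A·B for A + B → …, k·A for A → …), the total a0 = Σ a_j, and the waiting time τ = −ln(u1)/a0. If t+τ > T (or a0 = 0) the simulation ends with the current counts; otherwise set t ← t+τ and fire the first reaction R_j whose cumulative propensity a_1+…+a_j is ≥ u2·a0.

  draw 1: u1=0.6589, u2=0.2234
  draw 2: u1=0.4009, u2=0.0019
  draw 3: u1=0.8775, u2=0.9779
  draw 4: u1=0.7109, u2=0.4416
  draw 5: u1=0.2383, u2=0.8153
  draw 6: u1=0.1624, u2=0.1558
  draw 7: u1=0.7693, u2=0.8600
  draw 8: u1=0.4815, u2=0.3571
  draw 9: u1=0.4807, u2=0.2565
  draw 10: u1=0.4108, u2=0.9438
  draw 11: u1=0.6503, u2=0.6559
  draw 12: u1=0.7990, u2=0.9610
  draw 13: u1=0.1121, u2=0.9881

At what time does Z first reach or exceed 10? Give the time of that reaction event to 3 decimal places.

Threshold first reached at t = 1.974

t=0.000: G=9 Z=3 D=4
Draw 1: a1=0.808, a2=2.673, a3=2.148, a0=5.629; τ=−ln(0.6589)/5.629=0.074 → t=0.074; u2·a0=0.2234·5.629=1.258; a1=0.808 < 1.258 ≤ a1+a2=3.481 → R2 fires; G=8 Z=4 D=4
Draw 2: a1=0.808, a2=2.376, a3=2.864, a0=6.048; τ=−ln(0.4009)/6.048=0.151 → t=0.225; u2·a0=0.0019·6.048=0.011 ≤ a1=0.808 → R1 fires; G=9 Z=5 D=3
Draw 3: a1=0.606, a2=2.673, a3=2.685, a0=5.964; τ=−ln(0.8775)/5.964=0.022 → t=0.247; u2·a0=0.9779·5.964=5.832; a1+a2=3.279 < 5.832 ≤ a1+…+a3=5.964 → R3 fires; G=10 Z=5 D=2
Draw 4: a1=0.404, a2=2.970, a3=1.790, a0=5.164; τ=−ln(0.7109)/5.164=0.066 → t=0.313; u2·a0=0.4416·5.164=2.280; a1=0.404 < 2.280 ≤ a1+a2=3.374 → R2 fires; G=9 Z=6 D=2
Draw 5: a1=0.404, a2=2.673, a3=2.148, a0=5.225; τ=−ln(0.2383)/5.225=0.274 → t=0.588; u2·a0=0.8153·5.225=4.260; a1+a2=3.077 < 4.260 ≤ a1+…+a3=5.225 → R3 fires; G=10 Z=6 D=1
Draw 6: a1=0.202, a2=2.970, a3=1.074, a0=4.246; τ=−ln(0.1624)/4.246=0.428 → t=1.016; u2·a0=0.1558·4.246=0.662; a1=0.202 < 0.662 ≤ a1+a2=3.172 → R2 fires; G=9 Z=7 D=1
Draw 7: a1=0.202, a2=2.673, a3=1.253, a0=4.128; τ=−ln(0.7693)/4.128=0.064 → t=1.079; u2·a0=0.8600·4.128=3.550; a1+a2=2.875 < 3.550 ≤ a1+…+a3=4.128 → R3 fires; G=10 Z=7 D=0
Draw 8: a1=0.000, a2=2.970, a3=0.000, a0=2.970; τ=−ln(0.4815)/2.970=0.246 → t=1.325; u2·a0=0.3571·2.970=1.061; a1=0.000 < 1.061 ≤ a1+a2=2.970 → R2 fires; G=9 Z=8 D=0
Draw 9: a1=0.000, a2=2.673, a3=0.000, a0=2.673; τ=−ln(0.4807)/2.673=0.274 → t=1.599; u2·a0=0.2565·2.673=0.686; a1=0.000 < 0.686 ≤ a1+a2=2.673 → R2 fires; G=8 Z=9 D=0
Draw 10: a1=0.000, a2=2.376, a3=0.000, a0=2.376; τ=−ln(0.4108)/2.376=0.374 → t=1.974; u2·a0=0.9438·2.376=2.242; a1=0.000 < 2.242 ≤ a1+a2=2.376 → R2 fires; G=7 Z=10 D=0
Draw 11: a1=0.000, a2=2.079, a3=0.000, a0=2.079; τ=−ln(0.6503)/2.079=0.207 → t=2.181; u2·a0=0.6559·2.079=1.364; a1=0.000 < 1.364 ≤ a1+a2=2.079 → R2 fires; G=6 Z=11 D=0
Draw 12: a1=0.000, a2=1.782, a3=0.000, a0=1.782; τ=−ln(0.7990)/1.782=0.126 → t=2.307; u2·a0=0.9610·1.782=1.713; a1=0.000 < 1.713 ≤ a1+a2=1.782 → R2 fires; G=5 Z=12 D=0
Draw 13: a1=0.000, a2=1.485, a3=0.000, a0=1.485; τ=−ln(0.1121)/1.485=1.474 → t=3.780 > T=2.57: stop.
Z first becomes ≥ 10 when it reaches 10 at the event at t=1.974.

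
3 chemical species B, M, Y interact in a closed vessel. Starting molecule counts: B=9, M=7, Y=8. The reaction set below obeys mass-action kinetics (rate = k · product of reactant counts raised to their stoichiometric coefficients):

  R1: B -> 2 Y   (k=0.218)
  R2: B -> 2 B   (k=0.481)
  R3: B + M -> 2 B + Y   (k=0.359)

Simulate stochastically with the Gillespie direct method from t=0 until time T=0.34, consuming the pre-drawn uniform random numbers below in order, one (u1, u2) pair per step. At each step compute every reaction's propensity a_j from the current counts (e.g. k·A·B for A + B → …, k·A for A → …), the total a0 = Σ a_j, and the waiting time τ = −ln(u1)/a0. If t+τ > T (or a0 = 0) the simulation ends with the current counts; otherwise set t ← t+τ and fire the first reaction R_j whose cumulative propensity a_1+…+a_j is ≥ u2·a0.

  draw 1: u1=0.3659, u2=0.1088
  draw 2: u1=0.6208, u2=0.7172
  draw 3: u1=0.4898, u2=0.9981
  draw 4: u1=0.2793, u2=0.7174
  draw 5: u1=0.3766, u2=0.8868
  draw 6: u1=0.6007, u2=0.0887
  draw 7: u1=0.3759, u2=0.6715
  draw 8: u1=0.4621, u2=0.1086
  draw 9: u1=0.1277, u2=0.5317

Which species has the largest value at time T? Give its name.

Dominant species at T: Y

t=0.000: B=9 M=7 Y=8
Draw 1: a1=1.962, a2=4.329, a3=22.617, a0=28.908; τ=−ln(0.3659)/28.908=0.035 → t=0.035; u2·a0=0.1088·28.908=3.145; a1=1.962 < 3.145 ≤ a1+a2=6.291 → R2 fires; B=10 M=7 Y=8
Draw 2: a1=2.180, a2=4.810, a3=25.130, a0=32.120; τ=−ln(0.6208)/32.120=0.015 → t=0.050; u2·a0=0.7172·32.120=23.036; a1+a2=6.990 < 23.036 ≤ a1+…+a3=32.120 → R3 fires; B=11 M=6 Y=9
Draw 3: a1=2.398, a2=5.291, a3=23.694, a0=31.383; τ=−ln(0.4898)/31.383=0.023 → t=0.072; u2·a0=0.9981·31.383=31.323; a1+a2=7.689 < 31.323 ≤ a1+…+a3=31.383 → R3 fires; B=12 M=5 Y=10
Draw 4: a1=2.616, a2=5.772, a3=21.540, a0=29.928; τ=−ln(0.2793)/29.928=0.043 → t=0.115; u2·a0=0.7174·29.928=21.470; a1+a2=8.388 < 21.470 ≤ a1+…+a3=29.928 → R3 fires; B=13 M=4 Y=11
Draw 5: a1=2.834, a2=6.253, a3=18.668, a0=27.755; τ=−ln(0.3766)/27.755=0.035 → t=0.150; u2·a0=0.8868·27.755=24.613; a1+a2=9.087 < 24.613 ≤ a1+…+a3=27.755 → R3 fires; B=14 M=3 Y=12
Draw 6: a1=3.052, a2=6.734, a3=15.078, a0=24.864; τ=−ln(0.6007)/24.864=0.020 → t=0.171; u2·a0=0.0887·24.864=2.205 ≤ a1=3.052 → R1 fires; B=13 M=3 Y=14
Draw 7: a1=2.834, a2=6.253, a3=14.001, a0=23.088; τ=−ln(0.3759)/23.088=0.042 → t=0.213; u2·a0=0.6715·23.088=15.504; a1+a2=9.087 < 15.504 ≤ a1+…+a3=23.088 → R3 fires; B=14 M=2 Y=15
Draw 8: a1=3.052, a2=6.734, a3=10.052, a0=19.838; τ=−ln(0.4621)/19.838=0.039 → t=0.252; u2·a0=0.1086·19.838=2.154 ≤ a1=3.052 → R1 fires; B=13 M=2 Y=17
Draw 9: a1=2.834, a2=6.253, a3=9.334, a0=18.421; τ=−ln(0.1277)/18.421=0.112 → t=0.364 > T=0.34: stop.
At T=0.34: B=13 M=2 Y=17; the largest is Y.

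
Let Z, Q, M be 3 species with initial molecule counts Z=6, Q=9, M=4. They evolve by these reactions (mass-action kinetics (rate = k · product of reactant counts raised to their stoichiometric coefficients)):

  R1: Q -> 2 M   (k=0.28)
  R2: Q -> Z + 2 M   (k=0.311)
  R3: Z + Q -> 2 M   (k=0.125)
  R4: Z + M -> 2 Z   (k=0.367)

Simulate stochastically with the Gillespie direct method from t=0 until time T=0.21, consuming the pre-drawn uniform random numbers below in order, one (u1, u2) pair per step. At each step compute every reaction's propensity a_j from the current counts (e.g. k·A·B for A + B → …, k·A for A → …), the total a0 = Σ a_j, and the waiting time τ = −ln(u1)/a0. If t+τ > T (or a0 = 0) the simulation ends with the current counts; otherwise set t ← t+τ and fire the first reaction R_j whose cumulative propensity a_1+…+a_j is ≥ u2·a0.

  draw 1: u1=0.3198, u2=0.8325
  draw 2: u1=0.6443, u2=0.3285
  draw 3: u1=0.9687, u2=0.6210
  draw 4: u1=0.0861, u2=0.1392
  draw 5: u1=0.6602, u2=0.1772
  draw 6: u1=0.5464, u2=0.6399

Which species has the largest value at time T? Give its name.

t=0.000: Z=6 Q=9 M=4
Draw 1: a1=2.520, a2=2.799, a3=6.750, a4=8.808, a0=20.877; τ=−ln(0.3198)/20.877=0.055 → t=0.055; u2·a0=0.8325·20.877=17.380; a1+…+a3=12.069 < 17.380 ≤ a1+…+a4=20.877 → R4 fires; Z=7 Q=9 M=3
Draw 2: a1=2.520, a2=2.799, a3=7.875, a4=7.707, a0=20.901; τ=−ln(0.6443)/20.901=0.021 → t=0.076; u2·a0=0.3285·20.901=6.866; a1+a2=5.319 < 6.866 ≤ a1+…+a3=13.194 → R3 fires; Z=6 Q=8 M=5
Draw 3: a1=2.240, a2=2.488, a3=6.000, a4=11.010, a0=21.738; τ=−ln(0.9687)/21.738=0.001 → t=0.077; u2·a0=0.6210·21.738=13.499; a1+…+a3=10.728 < 13.499 ≤ a1+…+a4=21.738 → R4 fires; Z=7 Q=8 M=4
Draw 4: a1=2.240, a2=2.488, a3=7.000, a4=10.276, a0=22.004; τ=−ln(0.0861)/22.004=0.111 → t=0.189; u2·a0=0.1392·22.004=3.063; a1=2.240 < 3.063 ≤ a1+a2=4.728 → R2 fires; Z=8 Q=7 M=6
Draw 5: a1=1.960, a2=2.177, a3=7.000, a4=17.616, a0=28.753; τ=−ln(0.6602)/28.753=0.014 → t=0.203; u2·a0=0.1772·28.753=5.095; a1+a2=4.137 < 5.095 ≤ a1+…+a3=11.137 → R3 fires; Z=7 Q=6 M=8
Draw 6: a1=1.680, a2=1.866, a3=5.250, a4=20.552, a0=29.348; τ=−ln(0.5464)/29.348=0.021 → t=0.224 > T=0.21: stop.
At T=0.21: Z=7 Q=6 M=8; the largest is M.

Dominant species at T: M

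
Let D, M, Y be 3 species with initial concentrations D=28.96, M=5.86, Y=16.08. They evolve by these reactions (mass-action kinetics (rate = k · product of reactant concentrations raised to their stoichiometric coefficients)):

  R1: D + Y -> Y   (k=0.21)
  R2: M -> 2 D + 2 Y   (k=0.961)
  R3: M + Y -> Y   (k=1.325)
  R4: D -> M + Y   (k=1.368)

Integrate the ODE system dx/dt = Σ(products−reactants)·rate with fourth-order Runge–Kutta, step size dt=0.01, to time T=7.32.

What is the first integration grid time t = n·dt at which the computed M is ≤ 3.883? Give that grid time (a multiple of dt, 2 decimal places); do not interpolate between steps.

Threshold first reached at t = 0.03

RK4 with dt=0.01: 732 steps to T=7.32. Trajectory (selected grid times):
t=0.00: D=28.96 M=5.86 Y=16.08
t=0.02: D=26.47 M=4.31 Y=17.03
t=0.03: D=25.26 M=3.71 Y=17.46
t=0.81: D=0.22 M=0.01 Y=24.24
t=1.63: D=0.00 M=0.00 Y=24.30
t=2.44: D=0.00 M=0.00 Y=24.30
t=3.25: D=0.00 M=0.00 Y=24.30
t=4.07: D=0.00 M=0.00 Y=24.30
t=4.88: D=0.00 M=0.00 Y=24.30
t=5.69: D=0.00 M=0.00 Y=24.30
t=6.51: D=0.00 M=0.00 Y=24.30
t=7.32: D=0.00 M=0.00 Y=24.30
M(0.02)=4.311 > 3.883 but M(0.03)=3.711 ≤ 3.883, so the first grid time is t=0.03.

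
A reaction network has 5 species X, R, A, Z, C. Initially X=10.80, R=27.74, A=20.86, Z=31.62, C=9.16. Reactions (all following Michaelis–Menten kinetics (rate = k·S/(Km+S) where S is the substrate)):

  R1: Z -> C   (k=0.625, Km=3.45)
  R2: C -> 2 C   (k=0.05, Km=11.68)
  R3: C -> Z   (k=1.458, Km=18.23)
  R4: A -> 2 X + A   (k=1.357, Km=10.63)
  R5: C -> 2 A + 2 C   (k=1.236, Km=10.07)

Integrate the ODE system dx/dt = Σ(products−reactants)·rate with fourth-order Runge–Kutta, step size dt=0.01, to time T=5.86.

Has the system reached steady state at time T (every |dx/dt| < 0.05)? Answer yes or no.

RK4 with dt=0.01: 586 steps to T=5.86. Trajectory (selected grid times):
t=0.00: X=10.80 R=27.74 A=20.86 Z=31.62 C=9.16
t=0.65: X=11.98 R=27.74 A=21.63 Z=31.58 C=9.61
t=1.30: X=13.17 R=27.74 A=22.43 Z=31.54 C=10.05
t=1.95: X=14.37 R=27.74 A=23.24 Z=31.52 C=10.50
t=2.60: X=15.59 R=27.74 A=24.07 Z=31.50 C=10.94
t=3.26: X=16.84 R=27.74 A=24.93 Z=31.50 C=11.39
t=3.91: X=18.08 R=27.74 A=25.79 Z=31.50 C=11.84
t=4.56: X=19.33 R=27.74 A=26.66 Z=31.51 C=12.28
t=5.21: X=20.60 R=27.74 A=27.55 Z=31.53 C=12.72
t=5.86: X=21.88 R=27.74 A=28.46 Z=31.56 C=13.17
Rates at T: R1=0.5634, R2=0.0265, R3=0.6114, R4=0.9879, R5=0.7003
dx/dt at T (Σ net stoichiometry × rate): X=+1.9759, R=+0.0000, A=+1.4006, Z=+0.0480, C=+0.6788
Largest |dx/dt| is |+1.9759| (X) ≥ 0.05 → not steady.

Steady state at T: no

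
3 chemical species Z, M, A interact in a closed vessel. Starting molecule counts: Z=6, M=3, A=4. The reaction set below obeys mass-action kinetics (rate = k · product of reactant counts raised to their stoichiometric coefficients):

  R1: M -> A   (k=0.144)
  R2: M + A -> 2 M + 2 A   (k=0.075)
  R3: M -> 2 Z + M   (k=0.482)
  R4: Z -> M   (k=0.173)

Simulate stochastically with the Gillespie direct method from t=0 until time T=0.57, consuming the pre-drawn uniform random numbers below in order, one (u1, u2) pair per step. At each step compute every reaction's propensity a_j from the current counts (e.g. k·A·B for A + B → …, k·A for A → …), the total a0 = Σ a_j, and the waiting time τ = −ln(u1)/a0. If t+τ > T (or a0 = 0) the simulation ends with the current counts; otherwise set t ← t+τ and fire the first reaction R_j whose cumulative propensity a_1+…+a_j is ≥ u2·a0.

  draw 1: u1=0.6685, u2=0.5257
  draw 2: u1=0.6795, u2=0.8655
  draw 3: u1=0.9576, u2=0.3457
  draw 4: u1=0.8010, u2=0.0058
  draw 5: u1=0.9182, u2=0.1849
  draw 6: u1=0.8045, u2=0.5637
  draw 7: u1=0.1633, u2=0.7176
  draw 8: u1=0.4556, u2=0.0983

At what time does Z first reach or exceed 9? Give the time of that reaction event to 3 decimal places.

t=0.000: Z=6 M=3 A=4
Draw 1: a1=0.432, a2=0.900, a3=1.446, a4=1.038, a0=3.816; τ=−ln(0.6685)/3.816=0.106 → t=0.106; u2·a0=0.5257·3.816=2.006; a1+a2=1.332 < 2.006 ≤ a1+…+a3=2.778 → R3 fires; Z=8 M=3 A=4
Draw 2: a1=0.432, a2=0.900, a3=1.446, a4=1.384, a0=4.162; τ=−ln(0.6795)/4.162=0.093 → t=0.198; u2·a0=0.8655·4.162=3.602; a1+…+a3=2.778 < 3.602 ≤ a1+…+a4=4.162 → R4 fires; Z=7 M=4 A=4
Draw 3: a1=0.576, a2=1.200, a3=1.928, a4=1.211, a0=4.915; τ=−ln(0.9576)/4.915=0.009 → t=0.207; u2·a0=0.3457·4.915=1.699; a1=0.576 < 1.699 ≤ a1+a2=1.776 → R2 fires; Z=7 M=5 A=5
Draw 4: a1=0.720, a2=1.875, a3=2.410, a4=1.211, a0=6.216; τ=−ln(0.8010)/6.216=0.036 → t=0.243; u2·a0=0.0058·6.216=0.036 ≤ a1=0.720 → R1 fires; Z=7 M=4 A=6
Draw 5: a1=0.576, a2=1.800, a3=1.928, a4=1.211, a0=5.515; τ=−ln(0.9182)/5.515=0.015 → t=0.258; u2·a0=0.1849·5.515=1.020; a1=0.576 < 1.020 ≤ a1+a2=2.376 → R2 fires; Z=7 M=5 A=7
Draw 6: a1=0.720, a2=2.625, a3=2.410, a4=1.211, a0=6.966; τ=−ln(0.8045)/6.966=0.031 → t=0.290; u2·a0=0.5637·6.966=3.927; a1+a2=3.345 < 3.927 ≤ a1+…+a3=5.755 → R3 fires; Z=9 M=5 A=7
Draw 7: a1=0.720, a2=2.625, a3=2.410, a4=1.557, a0=7.312; τ=−ln(0.1633)/7.312=0.248 → t=0.537; u2·a0=0.7176·7.312=5.247; a1+a2=3.345 < 5.247 ≤ a1+…+a3=5.755 → R3 fires; Z=11 M=5 A=7
Draw 8: a1=0.720, a2=2.625, a3=2.410, a4=1.903, a0=7.658; τ=−ln(0.4556)/7.658=0.103 → t=0.640 > T=0.57: stop.
Z first becomes ≥ 9 when it reaches 9 at the event at t=0.290.

Threshold first reached at t = 0.290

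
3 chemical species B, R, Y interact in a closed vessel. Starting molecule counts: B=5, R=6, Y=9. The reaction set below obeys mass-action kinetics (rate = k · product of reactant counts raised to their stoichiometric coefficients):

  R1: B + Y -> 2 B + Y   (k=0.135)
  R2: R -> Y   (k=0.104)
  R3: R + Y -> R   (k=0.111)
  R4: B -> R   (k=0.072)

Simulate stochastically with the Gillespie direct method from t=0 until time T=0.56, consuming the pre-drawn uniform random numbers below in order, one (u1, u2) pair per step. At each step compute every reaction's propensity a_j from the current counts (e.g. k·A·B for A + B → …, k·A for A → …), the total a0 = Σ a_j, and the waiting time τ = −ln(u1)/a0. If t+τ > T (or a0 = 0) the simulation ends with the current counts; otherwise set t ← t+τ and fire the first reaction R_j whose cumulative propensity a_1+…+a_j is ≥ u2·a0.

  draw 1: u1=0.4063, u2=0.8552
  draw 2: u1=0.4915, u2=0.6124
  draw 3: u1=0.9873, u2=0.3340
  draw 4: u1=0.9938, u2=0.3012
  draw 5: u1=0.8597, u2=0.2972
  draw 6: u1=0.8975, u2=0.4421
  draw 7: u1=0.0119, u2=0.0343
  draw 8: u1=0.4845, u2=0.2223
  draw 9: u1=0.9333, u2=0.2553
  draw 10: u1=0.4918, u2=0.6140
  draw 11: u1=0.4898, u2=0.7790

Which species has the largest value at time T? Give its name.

Dominant species at T: B

t=0.000: B=5 R=6 Y=9
Draw 1: a1=6.075, a2=0.624, a3=5.994, a4=0.360, a0=13.053; τ=−ln(0.4063)/13.053=0.069 → t=0.069; u2·a0=0.8552·13.053=11.163; a1+a2=6.699 < 11.163 ≤ a1+…+a3=12.693 → R3 fires; B=5 R=6 Y=8
Draw 2: a1=5.400, a2=0.624, a3=5.328, a4=0.360, a0=11.712; τ=−ln(0.4915)/11.712=0.061 → t=0.130; u2·a0=0.6124·11.712=7.172; a1+a2=6.024 < 7.172 ≤ a1+…+a3=11.352 → R3 fires; B=5 R=6 Y=7
Draw 3: a1=4.725, a2=0.624, a3=4.662, a4=0.360, a0=10.371; τ=−ln(0.9873)/10.371=0.001 → t=0.131; u2·a0=0.3340·10.371=3.464 ≤ a1=4.725 → R1 fires; B=6 R=6 Y=7
Draw 4: a1=5.670, a2=0.624, a3=4.662, a4=0.432, a0=11.388; τ=−ln(0.9938)/11.388=0.001 → t=0.131; u2·a0=0.3012·11.388=3.430 ≤ a1=5.670 → R1 fires; B=7 R=6 Y=7
Draw 5: a1=6.615, a2=0.624, a3=4.662, a4=0.504, a0=12.405; τ=−ln(0.8597)/12.405=0.012 → t=0.144; u2·a0=0.2972·12.405=3.687 ≤ a1=6.615 → R1 fires; B=8 R=6 Y=7
Draw 6: a1=7.560, a2=0.624, a3=4.662, a4=0.576, a0=13.422; τ=−ln(0.8975)/13.422=0.008 → t=0.152; u2·a0=0.4421·13.422=5.934 ≤ a1=7.560 → R1 fires; B=9 R=6 Y=7
Draw 7: a1=8.505, a2=0.624, a3=4.662, a4=0.648, a0=14.439; τ=−ln(0.0119)/14.439=0.307 → t=0.459; u2·a0=0.0343·14.439=0.495 ≤ a1=8.505 → R1 fires; B=10 R=6 Y=7
Draw 8: a1=9.450, a2=0.624, a3=4.662, a4=0.720, a0=15.456; τ=−ln(0.4845)/15.456=0.047 → t=0.505; u2·a0=0.2223·15.456=3.436 ≤ a1=9.450 → R1 fires; B=11 R=6 Y=7
Draw 9: a1=10.395, a2=0.624, a3=4.662, a4=0.792, a0=16.473; τ=−ln(0.9333)/16.473=0.004 → t=0.510; u2·a0=0.2553·16.473=4.206 ≤ a1=10.395 → R1 fires; B=12 R=6 Y=7
Draw 10: a1=11.340, a2=0.624, a3=4.662, a4=0.864, a0=17.490; τ=−ln(0.4918)/17.490=0.041 → t=0.550; u2·a0=0.6140·17.490=10.739 ≤ a1=11.340 → R1 fires; B=13 R=6 Y=7
Draw 11: a1=12.285, a2=0.624, a3=4.662, a4=0.936, a0=18.507; τ=−ln(0.4898)/18.507=0.039 → t=0.589 > T=0.56: stop.
At T=0.56: B=13 R=6 Y=7; the largest is B.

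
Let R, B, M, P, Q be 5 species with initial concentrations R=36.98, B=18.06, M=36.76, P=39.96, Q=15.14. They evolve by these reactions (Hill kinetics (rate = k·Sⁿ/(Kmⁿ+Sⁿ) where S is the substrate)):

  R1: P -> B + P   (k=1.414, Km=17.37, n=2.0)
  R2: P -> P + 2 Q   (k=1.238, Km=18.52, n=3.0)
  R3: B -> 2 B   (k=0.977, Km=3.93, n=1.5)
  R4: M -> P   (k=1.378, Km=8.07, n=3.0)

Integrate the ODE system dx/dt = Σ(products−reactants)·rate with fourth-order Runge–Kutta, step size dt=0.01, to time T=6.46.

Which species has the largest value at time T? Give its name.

Dominant species at T: P

RK4 with dt=0.01: 646 steps to T=6.46. Trajectory (selected grid times):
t=0.00: R=36.98 B=18.06 M=36.76 P=39.96 Q=15.14
t=0.72: R=36.98 B=19.56 M=35.78 P=40.94 Q=16.77
t=1.44: R=36.98 B=21.08 M=34.80 P=41.92 Q=18.40
t=2.15: R=36.98 B=22.58 M=33.83 P=42.89 Q=20.03
t=2.87: R=36.98 B=24.12 M=32.85 P=43.87 Q=21.68
t=3.59: R=36.98 B=25.66 M=31.88 P=44.84 Q=23.34
t=4.31: R=36.98 B=27.21 M=30.90 P=45.82 Q=25.01
t=5.02: R=36.98 B=28.75 M=29.94 P=46.78 Q=26.66
t=5.74: R=36.98 B=30.32 M=28.97 P=47.75 Q=28.34
t=6.46: R=36.98 B=31.89 M=28.00 P=48.72 Q=30.03
At T=6.46: R=36.98 B=31.89 M=28.00 P=48.72 Q=30.03; the largest is P.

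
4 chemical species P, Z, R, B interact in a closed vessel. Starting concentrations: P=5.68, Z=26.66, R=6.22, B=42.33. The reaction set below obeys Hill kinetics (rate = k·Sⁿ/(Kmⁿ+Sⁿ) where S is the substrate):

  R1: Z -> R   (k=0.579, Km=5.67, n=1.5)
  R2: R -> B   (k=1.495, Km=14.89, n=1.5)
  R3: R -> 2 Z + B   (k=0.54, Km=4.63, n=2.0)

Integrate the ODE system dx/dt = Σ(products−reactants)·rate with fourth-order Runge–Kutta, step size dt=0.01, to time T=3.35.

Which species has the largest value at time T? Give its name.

RK4 with dt=0.01: 335 steps to T=3.35. Trajectory (selected grid times):
t=0.00: P=5.68 Z=26.66 R=6.22 B=42.33
t=0.37: P=5.68 Z=26.72 R=6.17 B=42.58
t=0.74: P=5.68 Z=26.78 R=6.12 B=42.82
t=1.12: P=5.68 Z=26.84 R=6.07 B=43.07
t=1.49: P=5.68 Z=26.90 R=6.03 B=43.31
t=1.86: P=5.68 Z=26.95 R=5.99 B=43.54
t=2.23: P=5.68 Z=27.01 R=5.95 B=43.78
t=2.61: P=5.68 Z=27.06 R=5.90 B=44.02
t=2.98: P=5.68 Z=27.11 R=5.87 B=44.26
t=3.35: P=5.68 Z=27.16 R=5.83 B=44.49
At T=3.35: P=5.68 Z=27.16 R=5.83 B=44.49; the largest is B.

Dominant species at T: B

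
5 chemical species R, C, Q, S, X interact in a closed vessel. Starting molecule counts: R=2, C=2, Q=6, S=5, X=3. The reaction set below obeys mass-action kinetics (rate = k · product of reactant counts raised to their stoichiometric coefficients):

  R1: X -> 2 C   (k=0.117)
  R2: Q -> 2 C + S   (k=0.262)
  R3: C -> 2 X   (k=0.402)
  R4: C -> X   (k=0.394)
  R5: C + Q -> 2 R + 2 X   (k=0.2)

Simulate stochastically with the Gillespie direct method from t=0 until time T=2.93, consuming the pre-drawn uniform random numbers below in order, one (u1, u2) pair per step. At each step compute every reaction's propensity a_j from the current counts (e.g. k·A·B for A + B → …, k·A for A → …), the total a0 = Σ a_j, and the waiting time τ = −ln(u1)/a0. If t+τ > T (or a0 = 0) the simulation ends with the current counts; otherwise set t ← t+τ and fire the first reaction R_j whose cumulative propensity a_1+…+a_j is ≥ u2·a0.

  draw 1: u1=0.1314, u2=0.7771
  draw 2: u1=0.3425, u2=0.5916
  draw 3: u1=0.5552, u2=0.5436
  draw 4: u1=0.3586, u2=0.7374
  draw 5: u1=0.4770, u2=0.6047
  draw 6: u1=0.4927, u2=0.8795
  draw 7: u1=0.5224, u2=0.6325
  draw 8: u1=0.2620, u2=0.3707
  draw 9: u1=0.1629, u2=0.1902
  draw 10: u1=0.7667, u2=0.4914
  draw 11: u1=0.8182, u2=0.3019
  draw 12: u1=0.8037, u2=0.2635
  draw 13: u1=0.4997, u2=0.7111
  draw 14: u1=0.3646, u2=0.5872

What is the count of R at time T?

R at T = 6

t=0.000: R=2 C=2 Q=6 S=5 X=3
Draw 1: a1=0.351, a2=1.572, a3=0.804, a4=0.788, a5=2.400, a0=5.915; τ=−ln(0.1314)/5.915=0.343 → t=0.343; u2·a0=0.7771·5.915=4.597; a1+…+a4=3.515 < 4.597 ≤ a1+…+a5=5.915 → R5 fires; R=4 C=1 Q=5 S=5 X=5
Draw 2: a1=0.585, a2=1.310, a3=0.402, a4=0.394, a5=1.000, a0=3.691; τ=−ln(0.3425)/3.691=0.290 → t=0.633; u2·a0=0.5916·3.691=2.184; a1+a2=1.895 < 2.184 ≤ a1+…+a3=2.297 → R3 fires; R=4 C=0 Q=5 S=5 X=7
Draw 3: a1=0.819, a2=1.310, a3=0.000, a4=0.000, a5=0.000, a0=2.129; τ=−ln(0.5552)/2.129=0.276 → t=0.910; u2·a0=0.5436·2.129=1.157; a1=0.819 < 1.157 ≤ a1+a2=2.129 → R2 fires; R=4 C=2 Q=4 S=6 X=7
Draw 4: a1=0.819, a2=1.048, a3=0.804, a4=0.788, a5=1.600, a0=5.059; τ=−ln(0.3586)/5.059=0.203 → t=1.113; u2·a0=0.7374·5.059=3.731; a1+…+a4=3.459 < 3.731 ≤ a1+…+a5=5.059 → R5 fires; R=6 C=1 Q=3 S=6 X=9
Draw 5: a1=1.053, a2=0.786, a3=0.402, a4=0.394, a5=0.600, a0=3.235; τ=−ln(0.4770)/3.235=0.229 → t=1.341; u2·a0=0.6047·3.235=1.956; a1+a2=1.839 < 1.956 ≤ a1+…+a3=2.241 → R3 fires; R=6 C=0 Q=3 S=6 X=11
Draw 6: a1=1.287, a2=0.786, a3=0.000, a4=0.000, a5=0.000, a0=2.073; τ=−ln(0.4927)/2.073=0.341 → t=1.683; u2·a0=0.8795·2.073=1.823; a1=1.287 < 1.823 ≤ a1+a2=2.073 → R2 fires; R=6 C=2 Q=2 S=7 X=11
Draw 7: a1=1.287, a2=0.524, a3=0.804, a4=0.788, a5=0.800, a0=4.203; τ=−ln(0.5224)/4.203=0.154 → t=1.837; u2·a0=0.6325·4.203=2.658; a1+…+a3=2.615 < 2.658 ≤ a1+…+a4=3.403 → R4 fires; R=6 C=1 Q=2 S=7 X=12
Draw 8: a1=1.404, a2=0.524, a3=0.402, a4=0.394, a5=0.400, a0=3.124; τ=−ln(0.2620)/3.124=0.429 → t=2.266; u2·a0=0.3707·3.124=1.158 ≤ a1=1.404 → R1 fires; R=6 C=3 Q=2 S=7 X=11
Draw 9: a1=1.287, a2=0.524, a3=1.206, a4=1.182, a5=1.200, a0=5.399; τ=−ln(0.1629)/5.399=0.336 → t=2.602; u2·a0=0.1902·5.399=1.027 ≤ a1=1.287 → R1 fires; R=6 C=5 Q=2 S=7 X=10
Draw 10: a1=1.170, a2=0.524, a3=2.010, a4=1.970, a5=2.000, a0=7.674; τ=−ln(0.7667)/7.674=0.035 → t=2.637; u2·a0=0.4914·7.674=3.771; a1+…+a3=3.704 < 3.771 ≤ a1+…+a4=5.674 → R4 fires; R=6 C=4 Q=2 S=7 X=11
Draw 11: a1=1.287, a2=0.524, a3=1.608, a4=1.576, a5=1.600, a0=6.595; τ=−ln(0.8182)/6.595=0.030 → t=2.667; u2·a0=0.3019·6.595=1.991; a1+a2=1.811 < 1.991 ≤ a1+…+a3=3.419 → R3 fires; R=6 C=3 Q=2 S=7 X=13
Draw 12: a1=1.521, a2=0.524, a3=1.206, a4=1.182, a5=1.200, a0=5.633; τ=−ln(0.8037)/5.633=0.039 → t=2.706; u2·a0=0.2635·5.633=1.484 ≤ a1=1.521 → R1 fires; R=6 C=5 Q=2 S=7 X=12
Draw 13: a1=1.404, a2=0.524, a3=2.010, a4=1.970, a5=2.000, a0=7.908; τ=−ln(0.4997)/7.908=0.088 → t=2.794; u2·a0=0.7111·7.908=5.623; a1+…+a3=3.938 < 5.623 ≤ a1+…+a4=5.908 → R4 fires; R=6 C=4 Q=2 S=7 X=13
Draw 14: a1=1.521, a2=0.524, a3=1.608, a4=1.576, a5=1.600, a0=6.829; τ=−ln(0.3646)/6.829=0.148 → t=2.941 > T=2.93: stop.
Read off R at T=2.93: 6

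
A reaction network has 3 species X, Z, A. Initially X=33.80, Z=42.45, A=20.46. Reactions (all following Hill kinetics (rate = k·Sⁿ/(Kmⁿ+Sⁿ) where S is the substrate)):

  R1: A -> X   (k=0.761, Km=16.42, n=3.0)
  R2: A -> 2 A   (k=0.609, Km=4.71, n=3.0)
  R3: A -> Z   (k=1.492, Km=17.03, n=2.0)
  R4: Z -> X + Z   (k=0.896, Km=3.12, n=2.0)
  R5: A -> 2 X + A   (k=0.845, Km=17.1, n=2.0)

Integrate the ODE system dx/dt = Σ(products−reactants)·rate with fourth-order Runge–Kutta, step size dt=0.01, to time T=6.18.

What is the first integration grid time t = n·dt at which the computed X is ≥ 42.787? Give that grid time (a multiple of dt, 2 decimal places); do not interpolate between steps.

Threshold first reached at t = 3.93

RK4 with dt=0.01: 618 steps to T=6.18. Trajectory (selected grid times):
t=0.00: X=33.80 Z=42.45 A=20.46
t=0.69: X=35.44 Z=43.05 A=19.93
t=1.37: X=37.02 Z=43.63 A=19.43
t=2.06: X=38.61 Z=44.21 A=18.95
t=2.75: X=40.18 Z=44.77 A=18.49
t=3.43: X=41.69 Z=45.31 A=18.05
t=3.92: X=42.77 Z=45.70 A=17.75
t=3.93: X=42.80 Z=45.70 A=17.74
t=4.12: X=43.21 Z=45.85 A=17.63
t=4.81: X=44.71 Z=46.38 A=17.23
t=5.49: X=46.16 Z=46.89 A=16.85
t=6.18: X=47.61 Z=47.39 A=16.49
X(3.92)=42.775 < 42.787 but X(3.93)=42.797 ≥ 42.787, so the first grid time is t=3.93.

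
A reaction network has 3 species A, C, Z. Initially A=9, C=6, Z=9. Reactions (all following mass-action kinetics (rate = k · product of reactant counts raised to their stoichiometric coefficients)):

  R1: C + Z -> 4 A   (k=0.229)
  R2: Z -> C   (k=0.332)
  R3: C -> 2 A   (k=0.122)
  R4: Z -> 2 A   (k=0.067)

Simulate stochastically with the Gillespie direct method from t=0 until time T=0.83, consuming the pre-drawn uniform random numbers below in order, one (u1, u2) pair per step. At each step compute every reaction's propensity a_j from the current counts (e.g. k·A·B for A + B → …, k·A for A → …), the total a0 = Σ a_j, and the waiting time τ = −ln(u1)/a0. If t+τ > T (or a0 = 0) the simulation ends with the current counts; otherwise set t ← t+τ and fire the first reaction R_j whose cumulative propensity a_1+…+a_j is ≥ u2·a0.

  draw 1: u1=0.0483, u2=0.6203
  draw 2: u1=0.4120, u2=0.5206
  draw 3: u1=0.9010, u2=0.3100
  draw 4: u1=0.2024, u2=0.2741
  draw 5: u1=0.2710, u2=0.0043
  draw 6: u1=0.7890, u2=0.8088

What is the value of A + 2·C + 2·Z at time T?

Check how each reaction changes W = A + 2·C + 2·Z (weight of products minus weight of reactants):
R1: C + Z -> 4 A: (1·4) − (2·1 + 2·1) = 4 − 4 = 0
R2: Z -> C: (2·1) − (2·1) = 2 − 2 = 0
R3: C -> 2 A: (1·2) − (2·1) = 2 − 2 = 0
R4: Z -> 2 A: (1·2) − (2·1) = 2 − 2 = 0
Every reaction leaves W unchanged, so W is conserved and no simulation is needed: W(T) = W(0) = 9 + 2·6 + 2·9 = 39

Value at T = 39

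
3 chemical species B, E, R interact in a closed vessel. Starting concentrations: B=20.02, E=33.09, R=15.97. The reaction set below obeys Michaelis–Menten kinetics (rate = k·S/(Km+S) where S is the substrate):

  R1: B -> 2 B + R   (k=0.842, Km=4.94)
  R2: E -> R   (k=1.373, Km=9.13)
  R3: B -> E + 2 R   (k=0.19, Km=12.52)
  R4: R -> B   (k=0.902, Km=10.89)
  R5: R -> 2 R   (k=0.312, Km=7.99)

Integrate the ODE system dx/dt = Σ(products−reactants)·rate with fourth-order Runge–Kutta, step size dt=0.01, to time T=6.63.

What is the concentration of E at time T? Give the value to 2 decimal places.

RK4 with dt=0.01: 663 steps to T=6.63. Trajectory (selected grid times):
t=0.00: B=20.02 E=33.09 R=15.97
t=0.74: B=20.84 E=32.38 R=17.19
t=1.47: B=21.66 E=31.69 R=18.40
t=2.21: B=22.50 E=30.99 R=19.61
t=2.95: B=23.36 E=30.30 R=20.82
t=3.68: B=24.21 E=29.62 R=22.01
t=4.42: B=25.09 E=28.94 R=23.21
t=5.16: B=25.97 E=28.27 R=24.40
t=5.89: B=26.86 E=27.61 R=25.58
t=6.63: B=27.76 E=26.94 R=26.76
Read off E at T=6.63: 26.94

E at T = 26.94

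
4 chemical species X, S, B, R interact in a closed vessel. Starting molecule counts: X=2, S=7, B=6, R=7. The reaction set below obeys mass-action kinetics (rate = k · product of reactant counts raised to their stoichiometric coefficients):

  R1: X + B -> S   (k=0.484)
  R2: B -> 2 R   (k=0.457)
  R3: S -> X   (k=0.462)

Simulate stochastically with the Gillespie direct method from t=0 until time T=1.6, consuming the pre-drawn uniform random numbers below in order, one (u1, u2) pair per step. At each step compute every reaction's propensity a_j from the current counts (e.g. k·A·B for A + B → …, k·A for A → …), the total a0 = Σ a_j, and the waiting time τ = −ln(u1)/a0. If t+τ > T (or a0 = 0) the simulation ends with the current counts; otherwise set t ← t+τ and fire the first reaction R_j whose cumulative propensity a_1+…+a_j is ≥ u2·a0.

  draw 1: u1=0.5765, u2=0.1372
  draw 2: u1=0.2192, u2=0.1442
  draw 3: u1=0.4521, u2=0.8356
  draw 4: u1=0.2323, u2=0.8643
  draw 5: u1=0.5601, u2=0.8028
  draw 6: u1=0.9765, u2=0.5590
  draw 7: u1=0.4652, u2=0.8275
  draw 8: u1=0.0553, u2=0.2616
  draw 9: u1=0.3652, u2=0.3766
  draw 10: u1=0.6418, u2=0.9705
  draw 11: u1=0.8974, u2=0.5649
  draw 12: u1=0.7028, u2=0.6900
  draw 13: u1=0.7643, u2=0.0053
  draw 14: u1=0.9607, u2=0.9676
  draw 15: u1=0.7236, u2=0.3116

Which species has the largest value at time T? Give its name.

Dominant species at T: R

t=0.000: X=2 S=7 B=6 R=7
Draw 1: a1=5.808, a2=2.742, a3=3.234, a0=11.784; τ=−ln(0.5765)/11.784=0.047 → t=0.047; u2·a0=0.1372·11.784=1.617 ≤ a1=5.808 → R1 fires; X=1 S=8 B=5 R=7
Draw 2: a1=2.420, a2=2.285, a3=3.696, a0=8.401; τ=−ln(0.2192)/8.401=0.181 → t=0.227; u2·a0=0.1442·8.401=1.211 ≤ a1=2.420 → R1 fires; X=0 S=9 B=4 R=7
Draw 3: a1=0.000, a2=1.828, a3=4.158, a0=5.986; τ=−ln(0.4521)/5.986=0.133 → t=0.360; u2·a0=0.8356·5.986=5.002; a1+a2=1.828 < 5.002 ≤ a1+…+a3=5.986 → R3 fires; X=1 S=8 B=4 R=7
Draw 4: a1=1.936, a2=1.828, a3=3.696, a0=7.460; τ=−ln(0.2323)/7.460=0.196 → t=0.556; u2·a0=0.8643·7.460=6.448; a1+a2=3.764 < 6.448 ≤ a1+…+a3=7.460 → R3 fires; X=2 S=7 B=4 R=7
Draw 5: a1=3.872, a2=1.828, a3=3.234, a0=8.934; τ=−ln(0.5601)/8.934=0.065 → t=0.621; u2·a0=0.8028·8.934=7.172; a1+a2=5.700 < 7.172 ≤ a1+…+a3=8.934 → R3 fires; X=3 S=6 B=4 R=7
Draw 6: a1=5.808, a2=1.828, a3=2.772, a0=10.408; τ=−ln(0.9765)/10.408=0.002 → t=0.623; u2·a0=0.5590·10.408=5.818; a1=5.808 < 5.818 ≤ a1+a2=7.636 → R2 fires; X=3 S=6 B=3 R=9
Draw 7: a1=4.356, a2=1.371, a3=2.772, a0=8.499; τ=−ln(0.4652)/8.499=0.090 → t=0.713; u2·a0=0.8275·8.499=7.033; a1+a2=5.727 < 7.033 ≤ a1+…+a3=8.499 → R3 fires; X=4 S=5 B=3 R=9
Draw 8: a1=5.808, a2=1.371, a3=2.310, a0=9.489; τ=−ln(0.0553)/9.489=0.305 → t=1.018; u2·a0=0.2616·9.489=2.482 ≤ a1=5.808 → R1 fires; X=3 S=6 B=2 R=9
Draw 9: a1=2.904, a2=0.914, a3=2.772, a0=6.590; τ=−ln(0.3652)/6.590=0.153 → t=1.171; u2·a0=0.3766·6.590=2.482 ≤ a1=2.904 → R1 fires; X=2 S=7 B=1 R=9
Draw 10: a1=0.968, a2=0.457, a3=3.234, a0=4.659; τ=−ln(0.6418)/4.659=0.095 → t=1.266; u2·a0=0.9705·4.659=4.522; a1+a2=1.425 < 4.522 ≤ a1+…+a3=4.659 → R3 fires; X=3 S=6 B=1 R=9
Draw 11: a1=1.452, a2=0.457, a3=2.772, a0=4.681; τ=−ln(0.8974)/4.681=0.023 → t=1.289; u2·a0=0.5649·4.681=2.644; a1+a2=1.909 < 2.644 ≤ a1+…+a3=4.681 → R3 fires; X=4 S=5 B=1 R=9
Draw 12: a1=1.936, a2=0.457, a3=2.310, a0=4.703; τ=−ln(0.7028)/4.703=0.075 → t=1.364; u2·a0=0.6900·4.703=3.245; a1+a2=2.393 < 3.245 ≤ a1+…+a3=4.703 → R3 fires; X=5 S=4 B=1 R=9
Draw 13: a1=2.420, a2=0.457, a3=1.848, a0=4.725; τ=−ln(0.7643)/4.725=0.057 → t=1.421; u2·a0=0.0053·4.725=0.025 ≤ a1=2.420 → R1 fires; X=4 S=5 B=0 R=9
Draw 14: a1=0.000, a2=0.000, a3=2.310, a0=2.310; τ=−ln(0.9607)/2.310=0.017 → t=1.438; u2·a0=0.9676·2.310=2.235; a1+a2=0.000 < 2.235 ≤ a1+…+a3=2.310 → R3 fires; X=5 S=4 B=0 R=9
Draw 15: a1=0.000, a2=0.000, a3=1.848, a0=1.848; τ=−ln(0.7236)/1.848=0.175 → t=1.613 > T=1.6: stop.
At T=1.6: X=5 S=4 B=0 R=9; the largest is R.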